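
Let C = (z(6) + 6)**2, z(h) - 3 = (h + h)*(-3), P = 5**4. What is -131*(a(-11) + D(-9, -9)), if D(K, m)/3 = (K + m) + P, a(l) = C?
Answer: -334050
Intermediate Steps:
P = 625
z(h) = 3 - 6*h (z(h) = 3 + (h + h)*(-3) = 3 + (2*h)*(-3) = 3 - 6*h)
C = 729 (C = ((3 - 6*6) + 6)**2 = ((3 - 36) + 6)**2 = (-33 + 6)**2 = (-27)**2 = 729)
a(l) = 729
D(K, m) = 1875 + 3*K + 3*m (D(K, m) = 3*((K + m) + 625) = 3*(625 + K + m) = 1875 + 3*K + 3*m)
-131*(a(-11) + D(-9, -9)) = -131*(729 + (1875 + 3*(-9) + 3*(-9))) = -131*(729 + (1875 - 27 - 27)) = -131*(729 + 1821) = -131*2550 = -334050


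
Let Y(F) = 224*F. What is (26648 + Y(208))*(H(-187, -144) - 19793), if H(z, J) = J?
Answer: -1460185880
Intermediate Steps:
(26648 + Y(208))*(H(-187, -144) - 19793) = (26648 + 224*208)*(-144 - 19793) = (26648 + 46592)*(-19937) = 73240*(-19937) = -1460185880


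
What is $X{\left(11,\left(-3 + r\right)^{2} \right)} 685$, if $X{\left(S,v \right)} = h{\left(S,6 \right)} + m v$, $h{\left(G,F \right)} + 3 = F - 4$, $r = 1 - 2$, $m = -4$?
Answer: $-44525$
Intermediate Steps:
$r = -1$ ($r = 1 - 2 = -1$)
$h{\left(G,F \right)} = -7 + F$ ($h{\left(G,F \right)} = -3 + \left(F - 4\right) = -3 + \left(-4 + F\right) = -7 + F$)
$X{\left(S,v \right)} = -1 - 4 v$ ($X{\left(S,v \right)} = \left(-7 + 6\right) - 4 v = -1 - 4 v$)
$X{\left(11,\left(-3 + r\right)^{2} \right)} 685 = \left(-1 - 4 \left(-3 - 1\right)^{2}\right) 685 = \left(-1 - 4 \left(-4\right)^{2}\right) 685 = \left(-1 - 64\right) 685 = \left(-65\right) 685 = -44525$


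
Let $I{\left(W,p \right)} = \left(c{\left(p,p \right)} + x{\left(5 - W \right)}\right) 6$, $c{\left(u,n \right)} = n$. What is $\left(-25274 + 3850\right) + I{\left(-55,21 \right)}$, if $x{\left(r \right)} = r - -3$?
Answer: $-20920$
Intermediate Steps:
$x{\left(r \right)} = 3 + r$ ($x{\left(r \right)} = r + 3 = 3 + r$)
$I{\left(W,p \right)} = 48 - 6 W + 6 p$ ($I{\left(W,p \right)} = \left(p + \left(3 - \left(-5 + W\right)\right)\right) 6 = \left(p - \left(-8 + W\right)\right) 6 = \left(8 + p - W\right) 6 = 48 - 6 W + 6 p$)
$\left(-25274 + 3850\right) + I{\left(-55,21 \right)} = \left(-25274 + 3850\right) + \left(48 - -330 + 6 \cdot 21\right) = -21424 + \left(48 + 330 + 126\right) = -21424 + 504 = -20920$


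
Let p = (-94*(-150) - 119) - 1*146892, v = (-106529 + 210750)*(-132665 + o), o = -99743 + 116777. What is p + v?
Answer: -12051311362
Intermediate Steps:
o = 17034
v = -12051178451 (v = (-106529 + 210750)*(-132665 + 17034) = 104221*(-115631) = -12051178451)
p = -132911 (p = (14100 - 119) - 146892 = 13981 - 146892 = -132911)
p + v = -132911 - 12051178451 = -12051311362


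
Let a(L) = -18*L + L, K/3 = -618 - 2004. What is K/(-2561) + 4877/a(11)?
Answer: -11019055/478907 ≈ -23.009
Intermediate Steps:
K = -7866 (K = 3*(-618 - 2004) = 3*(-2622) = -7866)
a(L) = -17*L
K/(-2561) + 4877/a(11) = -7866/(-2561) + 4877/((-17*11)) = -7866*(-1/2561) + 4877/(-187) = 7866/2561 + 4877*(-1/187) = 7866/2561 - 4877/187 = -11019055/478907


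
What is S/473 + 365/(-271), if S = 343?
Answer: -79692/128183 ≈ -0.62171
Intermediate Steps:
S/473 + 365/(-271) = 343/473 + 365/(-271) = 343*(1/473) + 365*(-1/271) = 343/473 - 365/271 = -79692/128183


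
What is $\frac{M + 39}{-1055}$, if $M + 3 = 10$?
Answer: $- \frac{46}{1055} \approx -0.043602$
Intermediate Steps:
$M = 7$ ($M = -3 + 10 = 7$)
$\frac{M + 39}{-1055} = \frac{7 + 39}{-1055} = \left(- \frac{1}{1055}\right) 46 = - \frac{46}{1055}$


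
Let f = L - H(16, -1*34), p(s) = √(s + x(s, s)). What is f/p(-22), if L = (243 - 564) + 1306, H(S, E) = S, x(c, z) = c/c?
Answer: -323*I*√21/7 ≈ -211.45*I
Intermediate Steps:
x(c, z) = 1
p(s) = √(1 + s) (p(s) = √(s + 1) = √(1 + s))
L = 985 (L = -321 + 1306 = 985)
f = 969 (f = 985 - 1*16 = 985 - 16 = 969)
f/p(-22) = 969/(√(1 - 22)) = 969/(√(-21)) = 969/((I*√21)) = 969*(-I*√21/21) = -323*I*√21/7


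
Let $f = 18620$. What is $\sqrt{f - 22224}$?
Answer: $2 i \sqrt{901} \approx 60.033 i$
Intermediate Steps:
$\sqrt{f - 22224} = \sqrt{18620 - 22224} = \sqrt{-3604} = 2 i \sqrt{901}$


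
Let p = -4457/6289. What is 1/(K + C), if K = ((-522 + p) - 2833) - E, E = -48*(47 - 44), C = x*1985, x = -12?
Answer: -6289/170002416 ≈ -3.6994e-5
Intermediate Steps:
p = -4457/6289 (p = -4457*1/6289 = -4457/6289 ≈ -0.70870)
C = -23820 (C = -12*1985 = -23820)
E = -144 (E = -48*3 = -144)
K = -20198436/6289 (K = ((-522 - 4457/6289) - 2833) - 1*(-144) = (-3287315/6289 - 2833) + 144 = -21104052/6289 + 144 = -20198436/6289 ≈ -3211.7)
1/(K + C) = 1/(-20198436/6289 - 23820) = 1/(-170002416/6289) = -6289/170002416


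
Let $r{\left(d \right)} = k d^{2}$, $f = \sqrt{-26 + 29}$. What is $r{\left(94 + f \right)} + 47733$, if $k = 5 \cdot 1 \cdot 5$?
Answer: $268708 + 4700 \sqrt{3} \approx 2.7685 \cdot 10^{5}$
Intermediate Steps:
$f = \sqrt{3} \approx 1.732$
$k = 25$ ($k = 5 \cdot 5 = 25$)
$r{\left(d \right)} = 25 d^{2}$
$r{\left(94 + f \right)} + 47733 = 25 \left(94 + \sqrt{3}\right)^{2} + 47733 = 47733 + 25 \left(94 + \sqrt{3}\right)^{2}$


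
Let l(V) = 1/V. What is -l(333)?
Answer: -1/333 ≈ -0.0030030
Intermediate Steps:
-l(333) = -1/333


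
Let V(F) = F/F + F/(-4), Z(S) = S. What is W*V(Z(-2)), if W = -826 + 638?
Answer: -282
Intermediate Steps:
W = -188
V(F) = 1 - F/4 (V(F) = 1 + F*(-1/4) = 1 - F/4)
W*V(Z(-2)) = -188*(1 - 1/4*(-2)) = -188*(1 + 1/2) = -188*3/2 = -282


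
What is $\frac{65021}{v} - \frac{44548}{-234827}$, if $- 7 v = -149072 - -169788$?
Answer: $- \frac{105957948201}{4864676132} \approx -21.781$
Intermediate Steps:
$v = - \frac{20716}{7}$ ($v = - \frac{-149072 - -169788}{7} = - \frac{-149072 + 169788}{7} = \left(- \frac{1}{7}\right) 20716 = - \frac{20716}{7} \approx -2959.4$)
$\frac{65021}{v} - \frac{44548}{-234827} = \frac{65021}{- \frac{20716}{7}} - \frac{44548}{-234827} = 65021 \left(- \frac{7}{20716}\right) - - \frac{44548}{234827} = - \frac{455147}{20716} + \frac{44548}{234827} = - \frac{105957948201}{4864676132}$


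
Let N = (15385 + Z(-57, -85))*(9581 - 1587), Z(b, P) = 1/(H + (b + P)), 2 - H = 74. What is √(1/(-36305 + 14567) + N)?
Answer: √665377692831702886002/2325966 ≈ 11090.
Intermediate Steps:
H = -72 (H = 2 - 1*74 = 2 - 74 = -72)
Z(b, P) = 1/(-72 + P + b) (Z(b, P) = 1/(-72 + (b + P)) = 1/(-72 + (P + b)) = 1/(-72 + P + b))
N = 13159678833/107 (N = (15385 + 1/(-72 - 85 - 57))*(9581 - 1587) = (15385 + 1/(-214))*7994 = (15385 - 1/214)*7994 = (3292389/214)*7994 = 13159678833/107 ≈ 1.2299e+8)
√(1/(-36305 + 14567) + N) = √(1/(-36305 + 14567) + 13159678833/107) = √(1/(-21738) + 13159678833/107) = √(-1/21738 + 13159678833/107) = √(286065098471647/2325966) = √665377692831702886002/2325966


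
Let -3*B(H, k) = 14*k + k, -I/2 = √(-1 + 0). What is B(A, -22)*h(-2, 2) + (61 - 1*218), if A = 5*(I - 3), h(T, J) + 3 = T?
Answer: -707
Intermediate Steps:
I = -2*I (I = -2*√(-1 + 0) = -2*I ≈ -2.0*I)
h(T, J) = -3 + T
A = -15 - 10*I (A = 5*(-2*I - 3) = 5*(-3 - 2*I) = -15 - 10*I ≈ -15.0 - 10.0*I)
B(H, k) = -5*k (B(H, k) = -(14*k + k)/3 = -5*k)
B(A, -22)*h(-2, 2) + (61 - 1*218) = (-5*(-22))*(-3 - 2) + (61 - 1*218) = 110*(-5) + (61 - 218) = -550 - 157 = -707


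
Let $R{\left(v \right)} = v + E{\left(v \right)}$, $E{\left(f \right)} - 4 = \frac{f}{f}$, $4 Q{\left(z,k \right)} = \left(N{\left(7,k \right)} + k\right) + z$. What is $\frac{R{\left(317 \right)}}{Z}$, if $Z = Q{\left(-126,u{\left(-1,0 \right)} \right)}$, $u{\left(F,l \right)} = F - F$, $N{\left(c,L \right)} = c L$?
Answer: $- \frac{92}{9} \approx -10.222$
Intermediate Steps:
$N{\left(c,L \right)} = L c$
$u{\left(F,l \right)} = 0$
$Q{\left(z,k \right)} = 2 k + \frac{z}{4}$ ($Q{\left(z,k \right)} = \frac{\left(k 7 + k\right) + z}{4} = \frac{\left(7 k + k\right) + z}{4} = \frac{8 k + z}{4} = \frac{z + 8 k}{4} = 2 k + \frac{z}{4}$)
$Z = - \frac{63}{2}$ ($Z = 2 \cdot 0 + \frac{1}{4} \left(-126\right) = 0 - \frac{63}{2} = - \frac{63}{2} \approx -31.5$)
$E{\left(f \right)} = 5$ ($E{\left(f \right)} = 4 + \frac{f}{f} = 4 + 1 = 5$)
$R{\left(v \right)} = 5 + v$ ($R{\left(v \right)} = v + 5 = 5 + v$)
$\frac{R{\left(317 \right)}}{Z} = \frac{5 + 317}{- \frac{63}{2}} = 322 \left(- \frac{2}{63}\right) = - \frac{92}{9}$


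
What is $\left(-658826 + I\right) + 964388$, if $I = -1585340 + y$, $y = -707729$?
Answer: $-1987507$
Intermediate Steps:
$I = -2293069$ ($I = -1585340 - 707729 = -2293069$)
$\left(-658826 + I\right) + 964388 = \left(-658826 - 2293069\right) + 964388 = -2951895 + 964388 = -1987507$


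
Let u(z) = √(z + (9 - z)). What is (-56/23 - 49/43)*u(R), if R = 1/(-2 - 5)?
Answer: -10605/989 ≈ -10.723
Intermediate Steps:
R = -⅐ (R = 1/(-7) = -⅐ ≈ -0.14286)
u(z) = 3 (u(z) = √9 = 3)
(-56/23 - 49/43)*u(R) = (-56/23 - 49/43)*3 = -3535/989*3 = -10605/989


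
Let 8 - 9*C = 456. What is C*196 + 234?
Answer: -85702/9 ≈ -9522.4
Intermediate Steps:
C = -448/9 (C = 8/9 - ⅑*456 = 8/9 - 152/3 = -448/9 ≈ -49.778)
C*196 + 234 = -448/9*196 + 234 = -87808/9 + 234 = -85702/9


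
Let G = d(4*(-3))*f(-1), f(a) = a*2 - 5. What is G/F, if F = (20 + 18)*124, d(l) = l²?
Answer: -126/589 ≈ -0.21392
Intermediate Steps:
f(a) = -5 + 2*a (f(a) = 2*a - 5 = -5 + 2*a)
G = -1008 (G = (4*(-3))²*(-5 + 2*(-1)) = (-12)²*(-5 - 2) = 144*(-7) = -1008)
F = 4712 (F = 38*124 = 4712)
G/F = -1008/4712 = -1008*1/4712 = -126/589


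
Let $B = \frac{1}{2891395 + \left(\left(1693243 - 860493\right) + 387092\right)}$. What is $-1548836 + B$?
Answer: $- \frac{6367631870131}{4111237} \approx -1.5488 \cdot 10^{6}$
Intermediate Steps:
$B = \frac{1}{4111237}$ ($B = \frac{1}{2891395 + \left(832750 + 387092\right)} = \frac{1}{2891395 + 1219842} = \frac{1}{4111237} \approx 2.4324 \cdot 10^{-7}$)
$-1548836 + B = -1548836 + \frac{1}{4111237} = - \frac{6367631870131}{4111237}$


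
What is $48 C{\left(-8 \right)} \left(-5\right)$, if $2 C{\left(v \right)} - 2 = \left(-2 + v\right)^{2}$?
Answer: $-12240$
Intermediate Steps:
$C{\left(v \right)} = 1 + \frac{\left(-2 + v\right)^{2}}{2}$
$48 C{\left(-8 \right)} \left(-5\right) = 48 \left(1 + \frac{\left(-2 - 8\right)^{2}}{2}\right) \left(-5\right) = 48 \left(1 + \frac{\left(-10\right)^{2}}{2}\right) \left(-5\right) = 48 \left(1 + \frac{1}{2} \cdot 100\right) \left(-5\right) = 48 \left(1 + 50\right) \left(-5\right) = 48 \cdot 51 \left(-5\right) = 2448 \left(-5\right) = -12240$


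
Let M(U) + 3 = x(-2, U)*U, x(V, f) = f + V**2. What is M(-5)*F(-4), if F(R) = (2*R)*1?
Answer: -16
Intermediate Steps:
F(R) = 2*R
M(U) = -3 + U*(4 + U) (M(U) = -3 + (U + (-2)**2)*U = -3 + (U + 4)*U = -3 + (4 + U)*U = -3 + U*(4 + U))
M(-5)*F(-4) = (-3 - 5*(4 - 5))*(2*(-4)) = (-3 - 5*(-1))*(-8) = (-3 + 5)*(-8) = 2*(-8) = -16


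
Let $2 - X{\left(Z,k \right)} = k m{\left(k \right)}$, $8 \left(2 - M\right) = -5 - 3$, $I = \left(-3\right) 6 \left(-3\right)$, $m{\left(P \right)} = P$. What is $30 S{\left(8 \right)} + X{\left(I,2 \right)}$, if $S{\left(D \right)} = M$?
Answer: $88$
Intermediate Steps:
$I = 54$ ($I = \left(-18\right) \left(-3\right) = 54$)
$M = 3$ ($M = 2 - \frac{-5 - 3}{8} = 2 - -1 = 2 + 1 = 3$)
$X{\left(Z,k \right)} = 2 - k^{2}$ ($X{\left(Z,k \right)} = 2 - k k = 2 - k^{2}$)
$S{\left(D \right)} = 3$
$30 S{\left(8 \right)} + X{\left(I,2 \right)} = 30 \cdot 3 + \left(2 - 2^{2}\right) = 90 + \left(2 - 4\right) = 90 - 2 = 88$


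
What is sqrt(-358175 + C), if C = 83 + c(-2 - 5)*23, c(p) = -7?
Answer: I*sqrt(358253) ≈ 598.54*I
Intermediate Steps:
C = -78 (C = 83 - 7*23 = 83 - 161 = -78)
sqrt(-358175 + C) = sqrt(-358175 - 78) = sqrt(-358253) = I*sqrt(358253)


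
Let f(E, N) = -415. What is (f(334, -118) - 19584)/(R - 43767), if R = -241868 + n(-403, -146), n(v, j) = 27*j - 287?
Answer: 19999/289864 ≈ 0.068994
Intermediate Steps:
n(v, j) = -287 + 27*j
R = -246097 (R = -241868 + (-287 + 27*(-146)) = -241868 + (-287 - 3942) = -241868 - 4229 = -246097)
(f(334, -118) - 19584)/(R - 43767) = (-415 - 19584)/(-246097 - 43767) = -19999/(-289864) = -19999*(-1/289864) = 19999/289864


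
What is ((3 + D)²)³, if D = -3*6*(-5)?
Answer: 646990183449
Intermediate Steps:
D = 90 (D = -18*(-5) = 90)
((3 + D)²)³ = ((3 + 90)²)³ = (93²)³ = 8649³ = 646990183449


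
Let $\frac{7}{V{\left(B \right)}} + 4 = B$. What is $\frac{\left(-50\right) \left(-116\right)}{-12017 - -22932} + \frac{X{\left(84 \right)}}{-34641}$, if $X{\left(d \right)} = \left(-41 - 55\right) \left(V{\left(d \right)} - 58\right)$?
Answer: $\frac{46744922}{126035505} \approx 0.37089$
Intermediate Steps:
$V{\left(B \right)} = \frac{7}{-4 + B}$
$X{\left(d \right)} = 5568 - \frac{672}{-4 + d}$ ($X{\left(d \right)} = \left(-41 - 55\right) \left(\frac{7}{-4 + d} - 58\right) = - 96 \left(-58 + \frac{7}{-4 + d}\right) = 5568 - \frac{672}{-4 + d}$)
$\frac{\left(-50\right) \left(-116\right)}{-12017 - -22932} + \frac{X{\left(84 \right)}}{-34641} = \frac{\left(-50\right) \left(-116\right)}{-12017 - -22932} + \frac{96 \frac{1}{-4 + 84} \left(-239 + 58 \cdot 84\right)}{-34641} = \frac{5800}{-12017 + 22932} + \frac{96 \left(-239 + 4872\right)}{80} \left(- \frac{1}{34641}\right) = \frac{5800}{10915} + 96 \cdot \frac{1}{80} \cdot 4633 \left(- \frac{1}{34641}\right) = 5800 \cdot \frac{1}{10915} + \frac{27798}{5} \left(- \frac{1}{34641}\right) = \frac{1160}{2183} - \frac{9266}{57735} = \frac{46744922}{126035505}$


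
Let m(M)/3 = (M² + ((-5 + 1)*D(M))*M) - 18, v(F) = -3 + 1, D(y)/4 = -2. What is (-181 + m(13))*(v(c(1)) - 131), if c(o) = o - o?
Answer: -202160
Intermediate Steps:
c(o) = 0
D(y) = -8 (D(y) = 4*(-2) = -8)
v(F) = -2
m(M) = -54 + 3*M² + 96*M (m(M) = 3*((M² + ((-5 + 1)*(-8))*M) - 18) = 3*((M² + (-4*(-8))*M) - 18) = 3*((M² + 32*M) - 18) = 3*(-18 + M² + 32*M) = -54 + 3*M² + 96*M)
(-181 + m(13))*(v(c(1)) - 131) = (-181 + (-54 + 3*13² + 96*13))*(-2 - 131) = (-181 + (-54 + 3*169 + 1248))*(-133) = (-181 + (-54 + 507 + 1248))*(-133) = (-181 + 1701)*(-133) = 1520*(-133) = -202160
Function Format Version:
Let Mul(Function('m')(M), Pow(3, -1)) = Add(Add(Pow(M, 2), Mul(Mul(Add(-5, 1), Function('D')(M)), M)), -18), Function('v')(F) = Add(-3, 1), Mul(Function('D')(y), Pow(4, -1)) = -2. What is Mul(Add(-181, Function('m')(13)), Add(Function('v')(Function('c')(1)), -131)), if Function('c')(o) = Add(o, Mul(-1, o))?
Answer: -202160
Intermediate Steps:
Function('c')(o) = 0
Function('D')(y) = -8 (Function('D')(y) = Mul(4, -2) = -8)
Function('v')(F) = -2
Function('m')(M) = Add(-54, Mul(3, Pow(M, 2)), Mul(96, M)) (Function('m')(M) = Mul(3, Add(Add(Pow(M, 2), Mul(Mul(Add(-5, 1), -8), M)), -18)) = Mul(3, Add(Add(Pow(M, 2), Mul(Mul(-4, -8), M)), -18)) = Mul(3, Add(Add(Pow(M, 2), Mul(32, M)), -18)) = Mul(3, Add(-18, Pow(M, 2), Mul(32, M))) = Add(-54, Mul(3, Pow(M, 2)), Mul(96, M)))
Mul(Add(-181, Function('m')(13)), Add(Function('v')(Function('c')(1)), -131)) = Mul(Add(-181, Add(-54, Mul(3, Pow(13, 2)), Mul(96, 13))), Add(-2, -131)) = Mul(Add(-181, Add(-54, Mul(3, 169), 1248)), -133) = Mul(Add(-181, Add(-54, 507, 1248)), -133) = Mul(Add(-181, 1701), -133) = Mul(1520, -133) = -202160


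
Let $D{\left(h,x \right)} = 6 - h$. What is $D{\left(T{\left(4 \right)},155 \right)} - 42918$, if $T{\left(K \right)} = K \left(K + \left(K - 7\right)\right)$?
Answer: $-42916$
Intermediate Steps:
$T{\left(K \right)} = K \left(-7 + 2 K\right)$ ($T{\left(K \right)} = K \left(K + \left(K - 7\right)\right) = K \left(K + \left(-7 + K\right)\right) = K \left(-7 + 2 K\right)$)
$D{\left(T{\left(4 \right)},155 \right)} - 42918 = \left(6 - 4 \left(-7 + 2 \cdot 4\right)\right) - 42918 = \left(6 - 4 \left(-7 + 8\right)\right) - 42918 = \left(6 - 4 \cdot 1\right) - 42918 = \left(6 - 4\right) - 42918 = 2 - 42918 = -42916$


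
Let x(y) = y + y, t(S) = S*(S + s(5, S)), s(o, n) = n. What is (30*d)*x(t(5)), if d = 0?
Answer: 0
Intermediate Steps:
t(S) = 2*S**2 (t(S) = S*(S + S) = S*(2*S) = 2*S**2)
x(y) = 2*y
(30*d)*x(t(5)) = (30*0)*(2*(2*5**2)) = 0*(2*(2*25)) = 0*(2*50) = 0*100 = 0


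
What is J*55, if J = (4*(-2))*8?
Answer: -3520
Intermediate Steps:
J = -64 (J = -8*8 = -64)
J*55 = -64*55 = -3520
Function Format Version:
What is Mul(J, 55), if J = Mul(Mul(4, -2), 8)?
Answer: -3520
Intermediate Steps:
J = -64 (J = Mul(-8, 8) = -64)
Mul(J, 55) = Mul(-64, 55) = -3520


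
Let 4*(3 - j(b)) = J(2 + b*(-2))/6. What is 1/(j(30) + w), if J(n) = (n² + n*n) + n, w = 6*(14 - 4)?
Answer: -12/2579 ≈ -0.0046530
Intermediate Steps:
w = 60 (w = 6*10 = 60)
J(n) = n + 2*n² (J(n) = (n² + n²) + n = 2*n² + n = n + 2*n²)
j(b) = 3 - (2 - 2*b)*(5 - 4*b)/24 (j(b) = 3 - (2 + b*(-2))*(1 + 2*(2 + b*(-2)))/(4*6) = 3 - (2 - 2*b)*(1 + 2*(2 - 2*b))/(4*6) = 3 - (2 - 2*b)*(1 + (4 - 4*b))/(4*6) = 3 - (2 - 2*b)*(5 - 4*b)/(4*6) = 3 - (2 - 2*b)*(5 - 4*b)/24)
1/(j(30) + w) = 1/((3 - (-1 + 30)*(-5 + 4*30)/12) + 60) = 1/((3 - 1/12*29*(-5 + 120)) + 60) = 1/((3 - 1/12*29*115) + 60) = 1/((3 - 3335/12) + 60) = 1/(-3299/12 + 60) = 1/(-2579/12) = -12/2579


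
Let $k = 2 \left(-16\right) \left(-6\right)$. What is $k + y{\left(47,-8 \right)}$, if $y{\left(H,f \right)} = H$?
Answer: $239$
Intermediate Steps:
$k = 192$ ($k = \left(-32\right) \left(-6\right) = 192$)
$k + y{\left(47,-8 \right)} = 192 + 47 = 239$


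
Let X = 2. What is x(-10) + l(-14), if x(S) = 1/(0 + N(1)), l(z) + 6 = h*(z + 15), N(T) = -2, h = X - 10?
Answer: -29/2 ≈ -14.500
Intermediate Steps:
h = -8 (h = 2 - 10 = -8)
l(z) = -126 - 8*z (l(z) = -6 - 8*(z + 15) = -6 - 8*(15 + z) = -6 + (-120 - 8*z) = -126 - 8*z)
x(S) = -½ (x(S) = 1/(0 - 2) = 1/(-2) = -½)
x(-10) + l(-14) = -½ + (-126 - 8*(-14)) = -½ + (-126 + 112) = -½ - 14 = -29/2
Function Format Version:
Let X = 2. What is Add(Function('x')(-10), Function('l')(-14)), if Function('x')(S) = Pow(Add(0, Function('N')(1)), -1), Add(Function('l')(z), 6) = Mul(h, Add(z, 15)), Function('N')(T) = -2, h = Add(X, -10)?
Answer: Rational(-29, 2) ≈ -14.500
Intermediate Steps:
h = -8 (h = Add(2, -10) = -8)
Function('l')(z) = Add(-126, Mul(-8, z)) (Function('l')(z) = Add(-6, Mul(-8, Add(z, 15))) = Add(-6, Mul(-8, Add(15, z))) = Add(-6, Add(-120, Mul(-8, z))) = Add(-126, Mul(-8, z)))
Function('x')(S) = Rational(-1, 2) (Function('x')(S) = Pow(Add(0, -2), -1) = Pow(-2, -1) = Rational(-1, 2))
Add(Function('x')(-10), Function('l')(-14)) = Add(Rational(-1, 2), Add(-126, Mul(-8, -14))) = Add(Rational(-1, 2), Add(-126, 112)) = Add(Rational(-1, 2), -14) = Rational(-29, 2)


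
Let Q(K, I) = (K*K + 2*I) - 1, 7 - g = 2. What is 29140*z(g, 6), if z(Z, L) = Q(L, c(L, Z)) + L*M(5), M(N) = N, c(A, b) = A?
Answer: 2243780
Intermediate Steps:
g = 5 (g = 7 - 1*2 = 7 - 2 = 5)
Q(K, I) = -1 + K**2 + 2*I (Q(K, I) = (K**2 + 2*I) - 1 = -1 + K**2 + 2*I)
z(Z, L) = -1 + L**2 + 7*L (z(Z, L) = (-1 + L**2 + 2*L) + L*5 = (-1 + L**2 + 2*L) + 5*L = -1 + L**2 + 7*L)
29140*z(g, 6) = 29140*(-1 + 6**2 + 7*6) = 29140*(-1 + 36 + 42) = 29140*77 = 2243780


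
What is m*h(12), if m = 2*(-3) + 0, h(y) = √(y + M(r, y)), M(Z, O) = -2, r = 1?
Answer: -6*√10 ≈ -18.974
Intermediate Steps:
h(y) = √(-2 + y) (h(y) = √(y - 2) = √(-2 + y))
m = -6 (m = -6 + 0 = -6)
m*h(12) = -6*√(-2 + 12) = -6*√10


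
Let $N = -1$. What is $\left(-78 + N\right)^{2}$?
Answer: $6241$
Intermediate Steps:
$\left(-78 + N\right)^{2} = \left(-78 - 1\right)^{2} = \left(-79\right)^{2} = 6241$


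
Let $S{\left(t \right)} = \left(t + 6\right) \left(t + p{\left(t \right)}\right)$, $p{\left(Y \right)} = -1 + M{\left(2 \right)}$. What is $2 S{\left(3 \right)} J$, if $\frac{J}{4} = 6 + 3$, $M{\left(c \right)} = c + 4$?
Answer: $5184$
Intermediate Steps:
$M{\left(c \right)} = 4 + c$
$p{\left(Y \right)} = 5$ ($p{\left(Y \right)} = -1 + \left(4 + 2\right) = -1 + 6 = 5$)
$S{\left(t \right)} = \left(5 + t\right) \left(6 + t\right)$ ($S{\left(t \right)} = \left(t + 6\right) \left(t + 5\right) = \left(6 + t\right) \left(5 + t\right) = \left(5 + t\right) \left(6 + t\right)$)
$J = 36$ ($J = 4 \left(6 + 3\right) = 4 \cdot 9 = 36$)
$2 S{\left(3 \right)} J = 2 \left(30 + 3^{2} + 11 \cdot 3\right) 36 = 2 \left(30 + 9 + 33\right) 36 = 2 \cdot 72 \cdot 36 = 144 \cdot 36 = 5184$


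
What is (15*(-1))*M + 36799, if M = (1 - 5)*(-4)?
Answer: 36559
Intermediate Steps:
M = 16 (M = -4*(-4) = 16)
(15*(-1))*M + 36799 = (15*(-1))*16 + 36799 = -15*16 + 36799 = -240 + 36799 = 36559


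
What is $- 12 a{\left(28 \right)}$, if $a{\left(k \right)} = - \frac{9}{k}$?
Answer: $\frac{27}{7} \approx 3.8571$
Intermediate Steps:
$- 12 a{\left(28 \right)} = - 12 \left(- \frac{9}{28}\right) = - 12 \left(\left(-9\right) \frac{1}{28}\right) = \left(-12\right) \left(- \frac{9}{28}\right) = \frac{27}{7}$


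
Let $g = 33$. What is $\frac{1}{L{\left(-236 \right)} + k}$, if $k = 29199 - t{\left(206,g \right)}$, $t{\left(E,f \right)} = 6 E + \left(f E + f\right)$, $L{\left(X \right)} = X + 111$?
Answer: $\frac{1}{21007} \approx 4.7603 \cdot 10^{-5}$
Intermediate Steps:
$L{\left(X \right)} = 111 + X$
$t{\left(E,f \right)} = f + 6 E + E f$ ($t{\left(E,f \right)} = 6 E + \left(E f + f\right) = 6 E + \left(f + E f\right) = f + 6 E + E f$)
$k = 21132$ ($k = 29199 - \left(33 + 6 \cdot 206 + 206 \cdot 33\right) = 29199 - \left(33 + 1236 + 6798\right) = 29199 - 8067 = 21132$)
$\frac{1}{L{\left(-236 \right)} + k} = \frac{1}{\left(111 - 236\right) + 21132} = \frac{1}{-125 + 21132} = \frac{1}{21007}$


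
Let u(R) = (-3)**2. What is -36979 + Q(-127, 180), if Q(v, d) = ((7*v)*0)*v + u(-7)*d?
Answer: -35359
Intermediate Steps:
u(R) = 9
Q(v, d) = 9*d (Q(v, d) = ((7*v)*0)*v + 9*d = 0*v + 9*d = 0 + 9*d = 9*d)
-36979 + Q(-127, 180) = -36979 + 9*180 = -36979 + 1620 = -35359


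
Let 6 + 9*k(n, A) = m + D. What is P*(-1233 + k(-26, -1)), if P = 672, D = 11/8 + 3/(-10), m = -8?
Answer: -12443116/15 ≈ -8.2954e+5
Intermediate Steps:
D = 43/40 (D = 11*(⅛) + 3*(-⅒) = 11/8 - 3/10 = 43/40 ≈ 1.0750)
k(n, A) = -517/360 (k(n, A) = -⅔ + (-8 + 43/40)/9 = -⅔ + (⅑)*(-277/40) = -⅔ - 277/360 = -517/360)
P*(-1233 + k(-26, -1)) = 672*(-1233 - 517/360) = 672*(-444397/360) = -12443116/15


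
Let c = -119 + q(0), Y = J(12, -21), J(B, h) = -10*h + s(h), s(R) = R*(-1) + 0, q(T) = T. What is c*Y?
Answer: -27489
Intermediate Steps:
s(R) = -R (s(R) = -R + 0 = -R)
J(B, h) = -11*h (J(B, h) = -10*h - h = -11*h)
Y = 231 (Y = -11*(-21) = 231)
c = -119 (c = -119 + 0 = -119)
c*Y = -119*231 = -27489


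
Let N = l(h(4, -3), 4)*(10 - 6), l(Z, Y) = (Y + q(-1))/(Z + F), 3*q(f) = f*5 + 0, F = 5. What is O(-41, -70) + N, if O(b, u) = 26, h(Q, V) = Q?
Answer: 730/27 ≈ 27.037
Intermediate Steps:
q(f) = 5*f/3 (q(f) = (f*5 + 0)/3 = (5*f + 0)/3 = (5*f)/3 = 5*f/3)
l(Z, Y) = (-5/3 + Y)/(5 + Z) (l(Z, Y) = (Y + (5/3)*(-1))/(Z + 5) = (Y - 5/3)/(5 + Z) = (-5/3 + Y)/(5 + Z))
N = 28/27 (N = ((-5/3 + 4)/(5 + 4))*(10 - 6) = ((7/3)/9)*4 = ((⅑)*(7/3))*4 = (7/27)*4 = 28/27 ≈ 1.0370)
O(-41, -70) + N = 26 + 28/27 = 730/27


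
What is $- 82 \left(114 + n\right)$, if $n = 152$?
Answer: $-21812$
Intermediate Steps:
$- 82 \left(114 + n\right) = - 82 \left(114 + 152\right) = \left(-82\right) 266 = -21812$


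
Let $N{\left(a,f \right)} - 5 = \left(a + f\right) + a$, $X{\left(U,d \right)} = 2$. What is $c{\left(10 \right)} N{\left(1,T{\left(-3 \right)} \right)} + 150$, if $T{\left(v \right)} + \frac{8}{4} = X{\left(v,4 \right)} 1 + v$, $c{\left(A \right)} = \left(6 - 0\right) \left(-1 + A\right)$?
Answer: $366$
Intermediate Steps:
$c{\left(A \right)} = -6 + 6 A$ ($c{\left(A \right)} = \left(6 + 0\right) \left(-1 + A\right) = 6 \left(-1 + A\right) = -6 + 6 A$)
$T{\left(v \right)} = v$ ($T{\left(v \right)} = -2 + \left(2 \cdot 1 + v\right) = -2 + \left(2 + v\right) = v$)
$N{\left(a,f \right)} = 5 + f + 2 a$ ($N{\left(a,f \right)} = 5 + \left(\left(a + f\right) + a\right) = 5 + \left(f + 2 a\right) = 5 + f + 2 a$)
$c{\left(10 \right)} N{\left(1,T{\left(-3 \right)} \right)} + 150 = \left(-6 + 6 \cdot 10\right) \left(5 - 3 + 2 \cdot 1\right) + 150 = \left(-6 + 60\right) \left(5 - 3 + 2\right) + 150 = 54 \cdot 4 + 150 = 216 + 150 = 366$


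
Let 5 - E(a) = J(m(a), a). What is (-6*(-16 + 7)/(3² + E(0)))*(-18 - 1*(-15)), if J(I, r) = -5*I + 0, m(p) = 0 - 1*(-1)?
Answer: -162/19 ≈ -8.5263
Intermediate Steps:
m(p) = 1 (m(p) = 0 + 1 = 1)
J(I, r) = -5*I
E(a) = 10 (E(a) = 5 - (-5) = 5 - 1*(-5) = 5 + 5 = 10)
(-6*(-16 + 7)/(3² + E(0)))*(-18 - 1*(-15)) = (-6*(-16 + 7)/(3² + 10))*(-18 - 1*(-15)) = (-(-54)/(9 + 10))*(-18 + 15) = -(-54)/19*(-3) = -6*(-9/19)*(-3) = (54/19)*(-3) = -162/19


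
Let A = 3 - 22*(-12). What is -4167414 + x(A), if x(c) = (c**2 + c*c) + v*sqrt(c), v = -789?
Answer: -4024836 - 789*sqrt(267) ≈ -4.0377e+6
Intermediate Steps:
A = 267 (A = 3 + 264 = 267)
x(c) = -789*sqrt(c) + 2*c**2 (x(c) = (c**2 + c*c) - 789*sqrt(c) = (c**2 + c**2) - 789*sqrt(c) = 2*c**2 - 789*sqrt(c) = -789*sqrt(c) + 2*c**2)
-4167414 + x(A) = -4167414 + (-789*sqrt(267) + 2*267**2) = -4167414 + (-789*sqrt(267) + 2*71289) = -4167414 + (-789*sqrt(267) + 142578) = -4167414 + (142578 - 789*sqrt(267)) = -4024836 - 789*sqrt(267)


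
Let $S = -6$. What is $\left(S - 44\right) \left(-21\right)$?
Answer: $1050$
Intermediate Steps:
$\left(S - 44\right) \left(-21\right) = \left(-6 - 44\right) \left(-21\right) = \left(-50\right) \left(-21\right) = 1050$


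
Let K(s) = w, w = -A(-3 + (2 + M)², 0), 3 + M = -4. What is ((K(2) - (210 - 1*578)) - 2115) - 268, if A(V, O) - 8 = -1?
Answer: -2022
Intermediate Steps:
M = -7 (M = -3 - 4 = -7)
A(V, O) = 7 (A(V, O) = 8 - 1 = 7)
w = -7 (w = -1*7 = -7)
K(s) = -7
((K(2) - (210 - 1*578)) - 2115) - 268 = ((-7 - (210 - 1*578)) - 2115) - 268 = ((-7 - (210 - 578)) - 2115) - 268 = ((-7 - 1*(-368)) - 2115) - 268 = ((-7 + 368) - 2115) - 268 = (361 - 2115) - 268 = -1754 - 268 = -2022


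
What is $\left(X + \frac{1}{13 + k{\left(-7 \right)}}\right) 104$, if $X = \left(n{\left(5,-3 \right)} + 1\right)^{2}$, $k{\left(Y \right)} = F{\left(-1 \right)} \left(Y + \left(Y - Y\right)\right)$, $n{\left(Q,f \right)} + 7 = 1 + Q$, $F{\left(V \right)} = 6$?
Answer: $- \frac{104}{29} \approx -3.5862$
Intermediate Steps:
$n{\left(Q,f \right)} = -6 + Q$ ($n{\left(Q,f \right)} = -7 + \left(1 + Q\right) = -6 + Q$)
$k{\left(Y \right)} = 6 Y$ ($k{\left(Y \right)} = 6 \left(Y + \left(Y - Y\right)\right) = 6 \left(Y + 0\right) = 6 Y$)
$X = 0$ ($X = \left(\left(-6 + 5\right) + 1\right)^{2} = \left(-1 + 1\right)^{2} = 0^{2} = 0$)
$\left(X + \frac{1}{13 + k{\left(-7 \right)}}\right) 104 = \left(0 + \frac{1}{13 + 6 \left(-7\right)}\right) 104 = \left(0 + \frac{1}{13 - 42}\right) 104 = \left(0 + \frac{1}{-29}\right) 104 = \left(0 - \frac{1}{29}\right) 104 = \left(- \frac{1}{29}\right) 104 = - \frac{104}{29}$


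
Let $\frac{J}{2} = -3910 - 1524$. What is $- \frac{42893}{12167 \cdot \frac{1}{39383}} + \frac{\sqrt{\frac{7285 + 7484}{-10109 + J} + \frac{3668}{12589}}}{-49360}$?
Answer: $- \frac{1689255019}{12167} - \frac{i \sqrt{28780251570532165}}{13034961800080} \approx -1.3884 \cdot 10^{5} - 1.3015 \cdot 10^{-5} i$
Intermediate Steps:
$J = -10868$ ($J = 2 \left(-3910 - 1524\right) = 2 \left(-5434\right) = -10868$)
$- \frac{42893}{12167 \cdot \frac{1}{39383}} + \frac{\sqrt{\frac{7285 + 7484}{-10109 + J} + \frac{3668}{12589}}}{-49360} = - \frac{42893}{12167 \cdot \frac{1}{39383}} + \frac{\sqrt{\frac{7285 + 7484}{-10109 - 10868} + \frac{3668}{12589}}}{-49360} = - \frac{42893}{12167 \cdot \frac{1}{39383}} + \sqrt{\frac{14769}{-20977} + 3668 \cdot \frac{1}{12589}} \left(- \frac{1}{49360}\right) = - \frac{42893}{\frac{12167}{39383}} + \sqrt{14769 \left(- \frac{1}{20977}\right) + \frac{3668}{12589}} \left(- \frac{1}{49360}\right) = \left(-42893\right) \frac{39383}{12167} + \sqrt{- \frac{14769}{20977} + \frac{3668}{12589}} \left(- \frac{1}{49360}\right) = - \frac{1689255019}{12167} + \sqrt{- \frac{108983305}{264079453}} \left(- \frac{1}{49360}\right) = - \frac{1689255019}{12167} + \frac{i \sqrt{28780251570532165}}{264079453} \left(- \frac{1}{49360}\right) = - \frac{1689255019}{12167} - \frac{i \sqrt{28780251570532165}}{13034961800080}$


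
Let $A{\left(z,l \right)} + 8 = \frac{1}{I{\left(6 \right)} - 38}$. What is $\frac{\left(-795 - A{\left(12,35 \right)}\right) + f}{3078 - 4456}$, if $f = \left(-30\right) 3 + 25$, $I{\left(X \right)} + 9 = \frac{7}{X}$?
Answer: $\frac{117147}{189475} \approx 0.61827$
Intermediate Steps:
$I{\left(X \right)} = -9 + \frac{7}{X}$
$f = -65$ ($f = -90 + 25 = -65$)
$A{\left(z,l \right)} = - \frac{2206}{275}$ ($A{\left(z,l \right)} = -8 + \frac{1}{\left(-9 + \frac{7}{6}\right) - 38} = -8 + \frac{1}{- \frac{47}{6} - 38} = -8 + \frac{1}{- \frac{275}{6}} = -8 - \frac{6}{275} = - \frac{2206}{275}$)
$\frac{\left(-795 - A{\left(12,35 \right)}\right) + f}{3078 - 4456} = \frac{\left(-795 - - \frac{2206}{275}\right) - 65}{3078 - 4456} = \frac{\left(-795 + \frac{2206}{275}\right) - 65}{-1378} = \left(- \frac{216419}{275} - 65\right) \left(- \frac{1}{1378}\right) = \left(- \frac{234294}{275}\right) \left(- \frac{1}{1378}\right) = \frac{117147}{189475}$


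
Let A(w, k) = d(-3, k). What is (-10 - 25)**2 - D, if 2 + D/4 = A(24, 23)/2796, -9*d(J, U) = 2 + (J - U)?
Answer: 2585593/2097 ≈ 1233.0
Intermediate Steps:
d(J, U) = -2/9 - J/9 + U/9 (d(J, U) = -(2 + (J - U))/9 = -(2 + J - U)/9 = -2/9 - J/9 + U/9)
A(w, k) = 1/9 + k/9 (A(w, k) = -2/9 - 1/9*(-3) + k/9 = -2/9 + 1/3 + k/9 = 1/9 + k/9)
D = -16768/2097 (D = -8 + 4*((1/9 + (1/9)*23)/2796) = -8 + 4*((1/9 + 23/9)*(1/2796)) = -8 + 4*((8/3)*(1/2796)) = -8 + 4*(2/2097) = -8 + 8/2097 = -16768/2097 ≈ -7.9962)
(-10 - 25)**2 - D = (-10 - 25)**2 - 1*(-16768/2097) = (-35)**2 + 16768/2097 = 1225 + 16768/2097 = 2585593/2097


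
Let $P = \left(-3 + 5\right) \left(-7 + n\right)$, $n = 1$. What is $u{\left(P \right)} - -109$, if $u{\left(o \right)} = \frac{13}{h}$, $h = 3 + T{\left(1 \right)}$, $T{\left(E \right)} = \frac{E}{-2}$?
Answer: $\frac{571}{5} \approx 114.2$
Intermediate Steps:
$T{\left(E \right)} = - \frac{E}{2}$ ($T{\left(E \right)} = E \left(- \frac{1}{2}\right) = - \frac{E}{2}$)
$h = \frac{5}{2}$ ($h = 3 - \frac{1}{2} = \frac{5}{2} \approx 2.5$)
$P = -12$ ($P = \left(-3 + 5\right) \left(-7 + 1\right) = 2 \left(-6\right) = -12$)
$u{\left(o \right)} = \frac{26}{5}$ ($u{\left(o \right)} = \frac{13}{\frac{5}{2}} = 13 \cdot \frac{2}{5} = \frac{26}{5}$)
$u{\left(P \right)} - -109 = \frac{26}{5} - -109 = \frac{26}{5} + 109 = \frac{571}{5}$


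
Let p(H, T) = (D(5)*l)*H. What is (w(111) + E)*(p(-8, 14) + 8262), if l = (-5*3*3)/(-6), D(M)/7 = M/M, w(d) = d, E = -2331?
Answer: -17409240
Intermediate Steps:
D(M) = 7 (D(M) = 7*(M/M) = 7*1 = 7)
l = 15/2 (l = -15*3*(-⅙) = -45*(-⅙) = 15/2 ≈ 7.5000)
p(H, T) = 105*H/2 (p(H, T) = (7*(15/2))*H = 105*H/2)
(w(111) + E)*(p(-8, 14) + 8262) = (111 - 2331)*((105/2)*(-8) + 8262) = -2220*(-420 + 8262) = -2220*7842 = -17409240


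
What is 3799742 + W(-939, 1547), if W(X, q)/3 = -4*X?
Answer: 3811010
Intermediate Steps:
W(X, q) = -12*X (W(X, q) = 3*(-4*X) = -12*X)
3799742 + W(-939, 1547) = 3799742 - 12*(-939) = 3799742 + 11268 = 3811010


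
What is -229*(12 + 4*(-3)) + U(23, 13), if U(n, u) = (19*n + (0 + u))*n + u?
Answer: 10363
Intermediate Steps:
U(n, u) = u + n*(u + 19*n) (U(n, u) = (19*n + u)*n + u = (u + 19*n)*n + u = n*(u + 19*n) + u = u + n*(u + 19*n))
-229*(12 + 4*(-3)) + U(23, 13) = -229*(12 + 4*(-3)) + (13 + 19*23² + 23*13) = -229*(12 - 12) + (13 + 19*529 + 299) = -229*0 + (13 + 10051 + 299) = 0 + 10363 = 10363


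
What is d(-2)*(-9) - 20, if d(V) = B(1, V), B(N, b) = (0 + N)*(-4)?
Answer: 16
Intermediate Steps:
B(N, b) = -4*N (B(N, b) = N*(-4) = -4*N)
d(V) = -4 (d(V) = -4*1 = -4)
d(-2)*(-9) - 20 = -4*(-9) - 20 = 36 - 20 = 16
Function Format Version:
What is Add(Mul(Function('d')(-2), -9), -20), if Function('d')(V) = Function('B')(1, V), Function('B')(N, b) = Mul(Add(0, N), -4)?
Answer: 16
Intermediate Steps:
Function('B')(N, b) = Mul(-4, N) (Function('B')(N, b) = Mul(N, -4) = Mul(-4, N))
Function('d')(V) = -4 (Function('d')(V) = Mul(-4, 1) = -4)
Add(Mul(Function('d')(-2), -9), -20) = Add(Mul(-4, -9), -20) = Add(36, -20) = 16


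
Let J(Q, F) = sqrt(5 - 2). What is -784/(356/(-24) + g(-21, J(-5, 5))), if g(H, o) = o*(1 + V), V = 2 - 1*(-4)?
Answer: 418656/2629 + 197568*sqrt(3)/2629 ≈ 289.41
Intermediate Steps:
J(Q, F) = sqrt(3)
V = 6 (V = 2 + 4 = 6)
g(H, o) = 7*o (g(H, o) = o*(1 + 6) = o*7 = 7*o)
-784/(356/(-24) + g(-21, J(-5, 5))) = -784/(356/(-24) + 7*sqrt(3)) = -784/(356*(-1/24) + 7*sqrt(3)) = -784/(-89/6 + 7*sqrt(3))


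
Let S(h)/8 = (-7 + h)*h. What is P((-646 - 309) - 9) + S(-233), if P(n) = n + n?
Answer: 445432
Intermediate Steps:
S(h) = 8*h*(-7 + h) (S(h) = 8*((-7 + h)*h) = 8*(h*(-7 + h)) = 8*h*(-7 + h))
P(n) = 2*n
P((-646 - 309) - 9) + S(-233) = 2*((-646 - 309) - 9) + 8*(-233)*(-7 - 233) = 2*(-955 - 9) + 8*(-233)*(-240) = 2*(-964) + 447360 = -1928 + 447360 = 445432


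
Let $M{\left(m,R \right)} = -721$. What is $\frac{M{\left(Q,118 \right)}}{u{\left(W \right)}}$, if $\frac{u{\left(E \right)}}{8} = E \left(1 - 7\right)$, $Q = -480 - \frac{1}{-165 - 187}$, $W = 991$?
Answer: $\frac{721}{47568} \approx 0.015157$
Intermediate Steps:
$Q = - \frac{168959}{352}$ ($Q = -480 - \frac{1}{-352} = -480 - - \frac{1}{352} = -480 + \frac{1}{352} = - \frac{168959}{352} \approx -480.0$)
$u{\left(E \right)} = - 48 E$ ($u{\left(E \right)} = 8 E \left(1 - 7\right) = 8 E \left(-6\right) = 8 \left(- 6 E\right) = - 48 E$)
$\frac{M{\left(Q,118 \right)}}{u{\left(W \right)}} = - \frac{721}{\left(-48\right) 991} = - \frac{721}{-47568} = \left(-721\right) \left(- \frac{1}{47568}\right) = \frac{721}{47568}$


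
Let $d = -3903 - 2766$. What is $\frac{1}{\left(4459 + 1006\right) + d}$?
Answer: $- \frac{1}{1204} \approx -0.00083056$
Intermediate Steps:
$d = -6669$ ($d = -3903 - 2766 = -6669$)
$\frac{1}{\left(4459 + 1006\right) + d} = \frac{1}{\left(4459 + 1006\right) - 6669} = \frac{1}{5465 - 6669} = \frac{1}{-1204} = - \frac{1}{1204}$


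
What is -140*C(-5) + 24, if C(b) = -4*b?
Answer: -2776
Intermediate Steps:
-140*C(-5) + 24 = -(-560)*(-5) + 24 = -140*20 + 24 = -2800 + 24 = -2776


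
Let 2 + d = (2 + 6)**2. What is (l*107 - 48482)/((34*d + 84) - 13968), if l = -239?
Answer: 74055/11776 ≈ 6.2886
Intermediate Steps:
d = 62 (d = -2 + (2 + 6)**2 = -2 + 8**2 = -2 + 64 = 62)
(l*107 - 48482)/((34*d + 84) - 13968) = (-239*107 - 48482)/((34*62 + 84) - 13968) = (-25573 - 48482)/((2108 + 84) - 13968) = -74055/(2192 - 13968) = -74055/(-11776) = -74055*(-1/11776) = 74055/11776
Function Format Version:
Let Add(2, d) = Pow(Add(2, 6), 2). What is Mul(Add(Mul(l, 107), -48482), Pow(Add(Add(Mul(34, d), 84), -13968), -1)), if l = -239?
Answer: Rational(74055, 11776) ≈ 6.2886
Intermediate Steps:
d = 62 (d = Add(-2, Pow(Add(2, 6), 2)) = Add(-2, Pow(8, 2)) = Add(-2, 64) = 62)
Mul(Add(Mul(l, 107), -48482), Pow(Add(Add(Mul(34, d), 84), -13968), -1)) = Mul(Add(Mul(-239, 107), -48482), Pow(Add(Add(Mul(34, 62), 84), -13968), -1)) = Mul(Add(-25573, -48482), Pow(Add(Add(2108, 84), -13968), -1)) = Mul(-74055, Pow(Add(2192, -13968), -1)) = Mul(-74055, Pow(-11776, -1)) = Mul(-74055, Rational(-1, 11776)) = Rational(74055, 11776)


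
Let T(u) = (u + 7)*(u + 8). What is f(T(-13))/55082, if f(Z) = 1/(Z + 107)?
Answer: 1/7546234 ≈ 1.3252e-7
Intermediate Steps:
T(u) = (7 + u)*(8 + u)
f(Z) = 1/(107 + Z)
f(T(-13))/55082 = 1/((107 + (56 + (-13)² + 15*(-13)))*55082) = (1/55082)/(107 + (56 + 169 - 195)) = (1/55082)/(107 + 30) = (1/55082)/137 = (1/137)*(1/55082) = 1/7546234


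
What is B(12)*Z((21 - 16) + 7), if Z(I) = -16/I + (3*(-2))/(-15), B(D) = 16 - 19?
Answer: 14/5 ≈ 2.8000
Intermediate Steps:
B(D) = -3
Z(I) = 2/5 - 16/I (Z(I) = -16/I - 6*(-1/15) = -16/I + 2/5 = 2/5 - 16/I)
B(12)*Z((21 - 16) + 7) = -3*(2/5 - 16/((21 - 16) + 7)) = -3*(2/5 - 16/(5 + 7)) = -3*(2/5 - 16/12) = -3*(2/5 - 16*1/12) = -3*(2/5 - 4/3) = -3*(-14/15) = 14/5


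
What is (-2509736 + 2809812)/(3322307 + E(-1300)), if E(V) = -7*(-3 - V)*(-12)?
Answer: 300076/3431255 ≈ 0.087454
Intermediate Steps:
E(V) = -252 - 84*V (E(V) = -7*(-3 - V)*(-12) = (21 + 7*V)*(-12) = -252 - 84*V)
(-2509736 + 2809812)/(3322307 + E(-1300)) = (-2509736 + 2809812)/(3322307 + (-252 - 84*(-1300))) = 300076/(3322307 + (-252 + 109200)) = 300076/(3322307 + 108948) = 300076/3431255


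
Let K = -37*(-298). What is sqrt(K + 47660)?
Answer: sqrt(58686) ≈ 242.25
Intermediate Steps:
K = 11026
sqrt(K + 47660) = sqrt(11026 + 47660) = sqrt(58686)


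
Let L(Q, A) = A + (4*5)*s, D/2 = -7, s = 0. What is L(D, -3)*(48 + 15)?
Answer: -189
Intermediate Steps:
D = -14 (D = 2*(-7) = -14)
L(Q, A) = A (L(Q, A) = A + (4*5)*0 = A + 20*0 = A + 0 = A)
L(D, -3)*(48 + 15) = -3*(48 + 15) = -3*63 = -189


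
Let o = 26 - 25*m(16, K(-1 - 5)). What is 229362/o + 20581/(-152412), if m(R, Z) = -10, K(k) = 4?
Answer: 2912653399/3505476 ≈ 830.89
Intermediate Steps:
o = 276 (o = 26 - 25*(-10) = 26 + 250 = 276)
229362/o + 20581/(-152412) = 229362/276 + 20581/(-152412) = 229362*(1/276) + 20581*(-1/152412) = 38227/46 - 20581/152412 = 2912653399/3505476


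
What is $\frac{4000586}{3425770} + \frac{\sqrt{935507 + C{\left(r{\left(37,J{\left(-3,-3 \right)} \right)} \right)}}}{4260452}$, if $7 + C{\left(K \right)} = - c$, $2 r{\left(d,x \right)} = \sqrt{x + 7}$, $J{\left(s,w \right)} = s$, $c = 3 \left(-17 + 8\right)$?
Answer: $\frac{2000293}{1712885} + \frac{\sqrt{935527}}{4260452} \approx 1.168$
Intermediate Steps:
$c = -27$ ($c = 3 \left(-9\right) = -27$)
$r{\left(d,x \right)} = \frac{\sqrt{7 + x}}{2}$ ($r{\left(d,x \right)} = \frac{\sqrt{x + 7}}{2} = \frac{\sqrt{7 + x}}{2}$)
$C{\left(K \right)} = 20$ ($C{\left(K \right)} = -7 - -27 = -7 + 27 = 20$)
$\frac{4000586}{3425770} + \frac{\sqrt{935507 + C{\left(r{\left(37,J{\left(-3,-3 \right)} \right)} \right)}}}{4260452} = \frac{4000586}{3425770} + \frac{\sqrt{935507 + 20}}{4260452} = 4000586 \cdot \frac{1}{3425770} + \sqrt{935527} \cdot \frac{1}{4260452} = \frac{2000293}{1712885} + \frac{\sqrt{935527}}{4260452}$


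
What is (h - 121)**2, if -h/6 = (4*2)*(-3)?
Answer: 529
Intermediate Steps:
h = 144 (h = -6*4*2*(-3) = -48*(-3) = -6*(-24) = 144)
(h - 121)**2 = (144 - 121)**2 = 23**2 = 529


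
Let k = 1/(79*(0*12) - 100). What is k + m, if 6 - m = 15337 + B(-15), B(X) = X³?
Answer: -1195601/100 ≈ -11956.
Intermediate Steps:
k = -1/100 (k = 1/(79*0 - 100) = 1/(0 - 100) = 1/(-100) = -1/100 ≈ -0.010000)
m = -11956 (m = 6 - (15337 + (-15)³) = 6 - (15337 - 3375) = 6 - 1*11962 = 6 - 11962 = -11956)
k + m = -1/100 - 11956 = -1195601/100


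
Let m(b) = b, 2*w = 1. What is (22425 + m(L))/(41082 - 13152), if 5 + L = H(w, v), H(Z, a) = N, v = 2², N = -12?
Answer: 11204/13965 ≈ 0.80229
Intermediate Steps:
w = ½ (w = (½)*1 = ½ ≈ 0.50000)
v = 4
H(Z, a) = -12
L = -17 (L = -5 - 12 = -17)
(22425 + m(L))/(41082 - 13152) = (22425 - 17)/(41082 - 13152) = 22408/27930 = 22408*(1/27930) = 11204/13965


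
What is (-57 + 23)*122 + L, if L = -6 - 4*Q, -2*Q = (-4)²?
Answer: -4122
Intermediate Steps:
Q = -8 (Q = -½*(-4)² = -½*16 = -8)
L = 26 (L = -6 - 4*(-8) = -6 + 32 = 26)
(-57 + 23)*122 + L = (-57 + 23)*122 + 26 = -34*122 + 26 = -4148 + 26 = -4122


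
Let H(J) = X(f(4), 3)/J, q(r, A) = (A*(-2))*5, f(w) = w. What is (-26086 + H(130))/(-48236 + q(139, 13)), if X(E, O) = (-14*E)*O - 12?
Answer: 169568/314379 ≈ 0.53937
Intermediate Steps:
q(r, A) = -10*A (q(r, A) = -2*A*5 = -10*A)
X(E, O) = -12 - 14*E*O (X(E, O) = -14*E*O - 12 = -12 - 14*E*O)
H(J) = -180/J (H(J) = (-12 - 14*4*3)/J = (-12 - 168)/J = -180/J)
(-26086 + H(130))/(-48236 + q(139, 13)) = (-26086 - 180/130)/(-48236 - 10*13) = (-26086 - 180*1/130)/(-48236 - 130) = (-26086 - 18/13)/(-48366) = -339136/13*(-1/48366) = 169568/314379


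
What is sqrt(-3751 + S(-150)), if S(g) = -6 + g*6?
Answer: I*sqrt(4657) ≈ 68.242*I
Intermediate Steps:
S(g) = -6 + 6*g
sqrt(-3751 + S(-150)) = sqrt(-3751 + (-6 + 6*(-150))) = sqrt(-3751 + (-6 - 900)) = sqrt(-3751 - 906) = sqrt(-4657) = I*sqrt(4657)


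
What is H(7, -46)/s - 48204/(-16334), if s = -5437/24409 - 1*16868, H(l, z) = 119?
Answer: 9899949445741/3362651578983 ≈ 2.9441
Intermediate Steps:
s = -411736449/24409 (s = -5437*1/24409 - 16868 = -5437/24409 - 16868 = -411736449/24409 ≈ -16868.)
H(7, -46)/s - 48204/(-16334) = 119/(-411736449/24409) - 48204/(-16334) = 119*(-24409/411736449) - 48204*(-1/16334) = -2904671/411736449 + 24102/8167 = 9899949445741/3362651578983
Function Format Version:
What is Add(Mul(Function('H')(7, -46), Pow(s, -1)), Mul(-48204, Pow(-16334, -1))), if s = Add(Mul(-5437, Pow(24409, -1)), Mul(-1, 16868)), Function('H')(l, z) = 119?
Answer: Rational(9899949445741, 3362651578983) ≈ 2.9441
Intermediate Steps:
s = Rational(-411736449, 24409) (s = Add(Mul(-5437, Rational(1, 24409)), -16868) = Add(Rational(-5437, 24409), -16868) = Rational(-411736449, 24409) ≈ -16868.)
Add(Mul(Function('H')(7, -46), Pow(s, -1)), Mul(-48204, Pow(-16334, -1))) = Add(Mul(119, Pow(Rational(-411736449, 24409), -1)), Mul(-48204, Pow(-16334, -1))) = Add(Mul(119, Rational(-24409, 411736449)), Mul(-48204, Rational(-1, 16334))) = Add(Rational(-2904671, 411736449), Rational(24102, 8167)) = Rational(9899949445741, 3362651578983)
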